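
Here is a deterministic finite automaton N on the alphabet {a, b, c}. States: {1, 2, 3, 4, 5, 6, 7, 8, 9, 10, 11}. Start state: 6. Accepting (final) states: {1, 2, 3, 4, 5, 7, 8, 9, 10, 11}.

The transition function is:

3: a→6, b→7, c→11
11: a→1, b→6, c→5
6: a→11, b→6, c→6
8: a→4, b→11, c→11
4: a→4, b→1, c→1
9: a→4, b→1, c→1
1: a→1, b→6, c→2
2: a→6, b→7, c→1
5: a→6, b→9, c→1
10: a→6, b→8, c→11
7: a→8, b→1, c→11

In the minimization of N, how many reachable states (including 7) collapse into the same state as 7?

First remove the unreachable states {3,10}; 9 states remain.
Start with accepting vs non-accepting: {1,2,4,5,7,8,9,11} | {6}.
On input a, block {1,2,4,5,7,8,9,11} splits into {1,4,7,8,9,11} and {2,5}.
On input b, block {1,4,7,8,9,11} splits into {4,7,8,9} and {1,11}.
No further refinement is possible. Final partition (4 blocks): {4,7,8,9} | {6} | {2,5} | {1,11}.
State 7 belongs to the block {4,7,8,9}, which has 4 states.

4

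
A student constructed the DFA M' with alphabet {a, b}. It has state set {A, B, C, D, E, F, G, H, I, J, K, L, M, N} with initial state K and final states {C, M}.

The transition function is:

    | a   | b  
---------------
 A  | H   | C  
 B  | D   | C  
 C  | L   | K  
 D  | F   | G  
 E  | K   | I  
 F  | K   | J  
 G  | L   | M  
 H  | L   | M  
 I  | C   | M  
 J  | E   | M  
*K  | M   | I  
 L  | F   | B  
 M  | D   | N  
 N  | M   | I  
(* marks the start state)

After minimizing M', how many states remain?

8

States {A,H} cannot be reached from the start state, so discard them.
Initial partition by acceptance: {C,M} | {B,D,E,F,G,I,J,K,L,N}.
Split {B,D,E,F,G,I,J,K,L,N} by δ(·,a) → {B,D,E,F,G,J,L} and {I,K,N}.
Refine {B,D,E,F,G,J,L} on symbol a: members go to different blocks, giving {B,D,G,J,L} and {E,F}.
Split {B,D,G,J,L} by δ(·,a) → {D,J,L} and {B,G}.
Refine {D,J,L} on symbol b: members go to different blocks, giving {D,L} and {J}.
Refine {I,K,N} on symbol b: members go to different blocks, giving {K,N} and {I}.
Split {E,F} by δ(·,b) → {E} and {F}.
No further refinement is possible. Final partition (8 blocks): {C,M} | {D,L} | {K,N} | {E} | {B,G} | {J} | {I} | {F}.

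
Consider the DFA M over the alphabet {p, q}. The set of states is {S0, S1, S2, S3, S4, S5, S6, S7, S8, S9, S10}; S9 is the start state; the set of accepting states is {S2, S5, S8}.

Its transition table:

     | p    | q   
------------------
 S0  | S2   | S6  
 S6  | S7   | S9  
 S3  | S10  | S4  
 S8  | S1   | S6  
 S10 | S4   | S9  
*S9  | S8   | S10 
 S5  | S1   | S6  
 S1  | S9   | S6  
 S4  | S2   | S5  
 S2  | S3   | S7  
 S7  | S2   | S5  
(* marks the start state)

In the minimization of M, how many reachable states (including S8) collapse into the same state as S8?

Reachable states from the start: {S1,S2,S3,S4,S5,S6,S7,S8,S9,S10}. Unreachable: {S0} — drop them.
Initial partition by acceptance: {S2,S5,S8} | {S1,S3,S4,S6,S7,S9,S10}.
Refine {S1,S3,S4,S6,S7,S9,S10} on symbol p: members go to different blocks, giving {S1,S3,S6,S10} and {S4,S7,S9}.
Refine {S2,S5,S8} on symbol q: members go to different blocks, giving {S5,S8} and {S2}.
On input p, block {S1,S3,S6,S10} splits into {S1,S6,S10} and {S3}.
Refine {S1,S6,S10} on symbol q: members go to different blocks, giving {S6,S10} and {S1}.
On input p, block {S4,S7,S9} splits into {S4,S7} and {S9}.
The partition is now stable with 7 blocks: {S5,S8} | {S6,S10} | {S4,S7} | {S2} | {S3} | {S1} | {S9}.
The equivalence class containing S8 is {S5,S8}, of size 2.

2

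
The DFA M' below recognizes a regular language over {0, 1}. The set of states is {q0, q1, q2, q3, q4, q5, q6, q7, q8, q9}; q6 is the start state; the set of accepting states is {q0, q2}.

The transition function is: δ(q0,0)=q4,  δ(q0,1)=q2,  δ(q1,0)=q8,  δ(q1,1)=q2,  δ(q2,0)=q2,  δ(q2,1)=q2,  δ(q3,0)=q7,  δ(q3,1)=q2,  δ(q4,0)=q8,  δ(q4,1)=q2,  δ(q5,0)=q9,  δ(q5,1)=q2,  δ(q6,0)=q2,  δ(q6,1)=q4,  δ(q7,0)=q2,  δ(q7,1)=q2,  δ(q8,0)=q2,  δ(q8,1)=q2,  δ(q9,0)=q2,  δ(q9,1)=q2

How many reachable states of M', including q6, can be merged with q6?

1

States {q0,q1,q3,q5,q7,q9} cannot be reached from the start state, so discard them.
P0 = {q2} | {q4,q6,q8}.
Refine {q4,q6,q8} on symbol 0: members go to different blocks, giving {q6,q8} and {q4}.
On input 1, block {q6,q8} splits into {q6} and {q8}.
No further refinement is possible. Final partition (4 blocks): {q2} | {q6} | {q4} | {q8}.
The equivalence class containing q6 is {q6}, of size 1.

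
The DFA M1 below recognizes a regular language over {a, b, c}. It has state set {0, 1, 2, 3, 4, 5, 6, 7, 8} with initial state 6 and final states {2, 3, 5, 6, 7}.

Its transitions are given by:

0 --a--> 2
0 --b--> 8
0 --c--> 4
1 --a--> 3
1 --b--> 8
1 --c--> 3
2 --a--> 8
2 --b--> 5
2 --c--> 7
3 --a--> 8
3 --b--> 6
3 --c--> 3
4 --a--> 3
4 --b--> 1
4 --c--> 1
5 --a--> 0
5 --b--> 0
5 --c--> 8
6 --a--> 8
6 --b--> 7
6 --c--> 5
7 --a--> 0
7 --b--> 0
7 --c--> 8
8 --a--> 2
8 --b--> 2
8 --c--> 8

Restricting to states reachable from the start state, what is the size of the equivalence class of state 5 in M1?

2

Initial partition by acceptance: {2,3,5,6,7} | {0,1,4,8}.
On input b, block {2,3,5,6,7} splits into {2,3,6} and {5,7}.
Split {2,3,6} by δ(·,b) → {2,6} and {3}.
Refine {0,1,4,8} on symbol a: members go to different blocks, giving {0,8} and {1,4}.
On input b, block {0,8} splits into {0} and {8}.
On input b, block {1,4} splits into {1} and {4}.
Stable partition: {2,6} | {0} | {5,7} | {3} | {1} | {8} | {4} — 7 equivalence classes.
State 5 belongs to the block {5,7}, which has 2 states.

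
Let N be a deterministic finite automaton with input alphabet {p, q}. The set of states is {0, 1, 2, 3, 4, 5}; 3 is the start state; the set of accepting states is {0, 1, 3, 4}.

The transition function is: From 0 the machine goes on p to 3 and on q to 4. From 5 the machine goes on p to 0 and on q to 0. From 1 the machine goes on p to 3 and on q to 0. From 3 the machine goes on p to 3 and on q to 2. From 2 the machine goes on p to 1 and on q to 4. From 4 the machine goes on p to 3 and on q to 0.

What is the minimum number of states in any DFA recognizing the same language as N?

3

First remove the unreachable states {5}; 5 states remain.
Initial partition by acceptance: {0,1,3,4} | {2}.
Split {0,1,3,4} by δ(·,q) → {0,1,4} and {3}.
Stable partition: {0,1,4} | {2} | {3} — 3 equivalence classes.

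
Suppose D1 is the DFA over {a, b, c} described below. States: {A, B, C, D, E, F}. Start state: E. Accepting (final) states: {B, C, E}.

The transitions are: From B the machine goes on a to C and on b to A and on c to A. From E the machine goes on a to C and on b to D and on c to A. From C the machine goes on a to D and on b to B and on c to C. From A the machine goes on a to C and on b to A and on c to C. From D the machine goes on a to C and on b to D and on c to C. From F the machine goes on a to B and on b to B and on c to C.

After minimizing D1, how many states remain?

3

States {F} cannot be reached from the start state, so discard them.
P0 = {B,C,E} | {A,D}.
Split {B,C,E} by δ(·,a) → {B,E} and {C}.
The partition is now stable with 3 blocks: {B,E} | {A,D} | {C}.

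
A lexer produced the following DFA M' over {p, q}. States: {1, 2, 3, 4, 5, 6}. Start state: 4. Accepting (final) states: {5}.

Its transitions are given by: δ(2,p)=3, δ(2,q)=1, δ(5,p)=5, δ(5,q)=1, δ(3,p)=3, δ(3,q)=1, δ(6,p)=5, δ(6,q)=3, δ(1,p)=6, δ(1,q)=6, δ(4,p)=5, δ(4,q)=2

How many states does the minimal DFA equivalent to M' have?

Every state is reachable, so we keep all 6.
Start with accepting vs non-accepting: {5} | {1,2,3,4,6}.
On input p, block {1,2,3,4,6} splits into {1,2,3} and {4,6}.
On input p, block {1,2,3} splits into {2,3} and {1}.
The partition is now stable with 4 blocks: {5} | {2,3} | {4,6} | {1}.

4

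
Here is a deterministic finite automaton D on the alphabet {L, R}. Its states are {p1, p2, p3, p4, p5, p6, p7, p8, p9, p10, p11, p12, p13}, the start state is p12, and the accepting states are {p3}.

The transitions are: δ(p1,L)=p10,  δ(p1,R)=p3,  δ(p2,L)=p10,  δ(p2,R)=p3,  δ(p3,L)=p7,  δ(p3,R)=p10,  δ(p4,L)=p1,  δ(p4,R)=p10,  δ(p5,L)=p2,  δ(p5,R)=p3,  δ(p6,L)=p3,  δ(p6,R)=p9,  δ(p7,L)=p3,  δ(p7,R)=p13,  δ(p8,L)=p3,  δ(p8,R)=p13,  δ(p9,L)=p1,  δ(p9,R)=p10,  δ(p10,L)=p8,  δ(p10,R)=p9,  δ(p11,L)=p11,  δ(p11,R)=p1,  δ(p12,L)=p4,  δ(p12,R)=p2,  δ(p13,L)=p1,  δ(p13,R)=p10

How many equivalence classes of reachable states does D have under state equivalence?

First remove the unreachable states {p5,p6,p11}; 10 states remain.
P0 = {p3} | {p1,p2,p4,p7,p8,p9,p10,p12,p13}.
Refine {p1,p2,p4,p7,p8,p9,p10,p12,p13} on symbol L: members go to different blocks, giving {p1,p2,p4,p9,p10,p12,p13} and {p7,p8}.
On input L, block {p1,p2,p4,p9,p10,p12,p13} splits into {p1,p2,p4,p9,p12,p13} and {p10}.
Split {p1,p2,p4,p9,p12,p13} by δ(·,L) → {p4,p9,p12,p13} and {p1,p2}.
Split {p4,p9,p12,p13} by δ(·,L) → {p4,p9,p13} and {p12}.
The partition is now stable with 6 blocks: {p3} | {p4,p9,p13} | {p7,p8} | {p10} | {p1,p2} | {p12}.

6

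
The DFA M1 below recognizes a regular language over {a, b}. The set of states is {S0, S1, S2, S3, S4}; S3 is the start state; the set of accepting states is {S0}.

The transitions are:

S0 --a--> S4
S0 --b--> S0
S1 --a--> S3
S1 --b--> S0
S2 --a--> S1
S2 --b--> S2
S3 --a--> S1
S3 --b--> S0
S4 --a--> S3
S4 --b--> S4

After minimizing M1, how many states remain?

3

States {S2} cannot be reached from the start state, so discard them.
P0 = {S0} | {S1,S3,S4}.
Refine {S1,S3,S4} on symbol b: members go to different blocks, giving {S1,S3} and {S4}.
No further refinement is possible. Final partition (3 blocks): {S0} | {S1,S3} | {S4}.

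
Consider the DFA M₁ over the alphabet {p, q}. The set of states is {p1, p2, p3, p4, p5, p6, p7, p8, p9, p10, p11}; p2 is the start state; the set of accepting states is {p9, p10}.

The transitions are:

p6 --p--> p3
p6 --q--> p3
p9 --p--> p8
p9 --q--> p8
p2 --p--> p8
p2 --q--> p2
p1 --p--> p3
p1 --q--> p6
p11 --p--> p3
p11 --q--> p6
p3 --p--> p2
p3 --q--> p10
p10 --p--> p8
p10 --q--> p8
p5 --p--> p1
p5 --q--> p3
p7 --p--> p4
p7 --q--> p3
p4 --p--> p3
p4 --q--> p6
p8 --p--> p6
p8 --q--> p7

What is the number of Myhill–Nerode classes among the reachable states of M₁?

States {p1,p5,p9,p11} cannot be reached from the start state, so discard them.
Initial partition by acceptance: {p10} | {p2,p3,p4,p6,p7,p8}.
Refine {p2,p3,p4,p6,p7,p8} on symbol q: members go to different blocks, giving {p2,p4,p6,p7,p8} and {p3}.
Split {p2,p4,p6,p7,p8} by δ(·,p) → {p2,p7,p8} and {p4,p6}.
Refine {p2,p7,p8} on symbol p: members go to different blocks, giving {p7,p8} and {p2}.
On input q, block {p7,p8} splits into {p7} and {p8}.
Refine {p4,p6} on symbol q: members go to different blocks, giving {p4} and {p6}.
The partition is now stable with 7 blocks: {p10} | {p7} | {p3} | {p4} | {p2} | {p8} | {p6}.

7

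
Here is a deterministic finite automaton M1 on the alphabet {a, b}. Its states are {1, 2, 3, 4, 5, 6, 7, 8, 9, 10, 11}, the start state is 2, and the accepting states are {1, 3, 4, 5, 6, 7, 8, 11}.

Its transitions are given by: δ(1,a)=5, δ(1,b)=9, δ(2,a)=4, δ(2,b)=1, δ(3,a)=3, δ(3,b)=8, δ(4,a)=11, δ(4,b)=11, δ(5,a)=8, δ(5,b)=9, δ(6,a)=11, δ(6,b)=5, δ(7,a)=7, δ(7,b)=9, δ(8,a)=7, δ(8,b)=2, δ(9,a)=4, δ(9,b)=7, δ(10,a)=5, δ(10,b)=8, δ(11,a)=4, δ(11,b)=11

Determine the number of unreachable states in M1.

No path from 2 leads to 3, 6, 10; the other 8 states are all reachable.

3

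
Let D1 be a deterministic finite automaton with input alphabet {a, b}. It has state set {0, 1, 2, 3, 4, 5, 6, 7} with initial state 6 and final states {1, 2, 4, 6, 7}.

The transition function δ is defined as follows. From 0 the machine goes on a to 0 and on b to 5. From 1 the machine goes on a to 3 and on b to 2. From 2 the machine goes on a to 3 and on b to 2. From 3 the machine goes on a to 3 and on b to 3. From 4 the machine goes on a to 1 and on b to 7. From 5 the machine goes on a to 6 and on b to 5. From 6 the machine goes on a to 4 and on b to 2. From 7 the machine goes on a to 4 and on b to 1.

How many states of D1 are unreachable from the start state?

2

BFS from 6 reaches {1, 2, 3, 4, 6, 7}; the 2 state(s) 0, 5 are never visited.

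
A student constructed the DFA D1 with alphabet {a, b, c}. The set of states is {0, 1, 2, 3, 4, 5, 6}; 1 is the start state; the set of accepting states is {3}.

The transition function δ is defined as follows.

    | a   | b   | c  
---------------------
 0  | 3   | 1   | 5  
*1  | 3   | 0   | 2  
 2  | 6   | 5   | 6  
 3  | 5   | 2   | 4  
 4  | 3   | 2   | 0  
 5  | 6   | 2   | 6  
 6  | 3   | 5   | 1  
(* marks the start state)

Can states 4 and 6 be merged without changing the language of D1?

Start with accepting vs non-accepting: {3} | {0,1,2,4,5,6}.
Refine {0,1,2,4,5,6} on symbol a: members go to different blocks, giving {0,1,4,6} and {2,5}.
On input b, block {0,1,4,6} splits into {0,1} and {4,6}.
The partition is now stable with 4 blocks: {3} | {0,1} | {2,5} | {4,6}.
4 and 6 lie in the same block of the stable partition, so they are equivalent — no string distinguishes them.

Yes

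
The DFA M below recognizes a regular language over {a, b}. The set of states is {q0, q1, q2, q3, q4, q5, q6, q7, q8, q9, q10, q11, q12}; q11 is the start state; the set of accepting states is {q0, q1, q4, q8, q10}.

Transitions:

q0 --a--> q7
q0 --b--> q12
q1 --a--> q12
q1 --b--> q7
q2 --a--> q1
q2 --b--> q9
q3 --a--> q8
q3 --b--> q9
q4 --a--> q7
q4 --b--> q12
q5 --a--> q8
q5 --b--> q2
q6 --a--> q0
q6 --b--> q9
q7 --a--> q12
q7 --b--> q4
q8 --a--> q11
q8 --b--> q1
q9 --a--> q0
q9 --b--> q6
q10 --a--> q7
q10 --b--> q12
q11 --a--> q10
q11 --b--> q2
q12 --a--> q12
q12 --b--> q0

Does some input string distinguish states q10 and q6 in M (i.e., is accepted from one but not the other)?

First remove the unreachable states {q3,q5,q8}; 10 states remain.
Start with accepting vs non-accepting: {q0,q1,q4,q10} | {q2,q6,q7,q9,q11,q12}.
Refine {q2,q6,q7,q9,q11,q12} on symbol a: members go to different blocks, giving {q2,q6,q9,q11} and {q7,q12}.
The partition is now stable with 3 blocks: {q0,q1,q4,q10} | {q2,q6,q9,q11} | {q7,q12}.
q10 and q6 end up in different blocks, so they are distinguishable. For instance, the string 'ε' is accepted from only q10.

Yes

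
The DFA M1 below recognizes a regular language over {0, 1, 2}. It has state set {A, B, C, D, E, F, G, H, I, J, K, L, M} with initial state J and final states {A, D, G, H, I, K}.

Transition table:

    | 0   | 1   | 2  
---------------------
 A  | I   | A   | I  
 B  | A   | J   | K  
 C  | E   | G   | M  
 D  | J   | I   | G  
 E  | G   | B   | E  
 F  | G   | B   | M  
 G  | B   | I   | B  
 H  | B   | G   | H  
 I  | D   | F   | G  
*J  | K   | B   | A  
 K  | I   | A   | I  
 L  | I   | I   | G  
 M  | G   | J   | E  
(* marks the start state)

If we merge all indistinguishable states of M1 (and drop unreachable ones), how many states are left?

First remove the unreachable states {C,H,L}; 10 states remain.
Start with accepting vs non-accepting: {A,D,G,I,K} | {B,E,F,J,M}.
Refine {A,D,G,I,K} on symbol 0: members go to different blocks, giving {A,I,K} and {D,G}.
Refine {A,I,K} on symbol 0: members go to different blocks, giving {A,K} and {I}.
Split {B,E,F,J,M} by δ(·,0) → {E,F,M} and {B,J}.
Refine {D,G} on symbol 2: members go to different blocks, giving {D} and {G}.
No further refinement is possible. Final partition (6 blocks): {A,K} | {E,F,M} | {D} | {I} | {B,J} | {G}.

6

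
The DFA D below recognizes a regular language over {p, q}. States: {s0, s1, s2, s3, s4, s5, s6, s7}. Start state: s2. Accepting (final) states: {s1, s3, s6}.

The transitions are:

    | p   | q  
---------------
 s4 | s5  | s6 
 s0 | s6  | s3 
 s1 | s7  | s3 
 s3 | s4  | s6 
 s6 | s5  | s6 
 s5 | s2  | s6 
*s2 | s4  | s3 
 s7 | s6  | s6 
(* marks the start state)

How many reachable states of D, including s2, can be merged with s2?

3

States {s0,s1,s7} cannot be reached from the start state, so discard them.
Start with accepting vs non-accepting: {s3,s6} | {s2,s4,s5}.
Stable partition: {s3,s6} | {s2,s4,s5} — 2 equivalence classes.
The equivalence class containing s2 is {s2,s4,s5}, of size 3.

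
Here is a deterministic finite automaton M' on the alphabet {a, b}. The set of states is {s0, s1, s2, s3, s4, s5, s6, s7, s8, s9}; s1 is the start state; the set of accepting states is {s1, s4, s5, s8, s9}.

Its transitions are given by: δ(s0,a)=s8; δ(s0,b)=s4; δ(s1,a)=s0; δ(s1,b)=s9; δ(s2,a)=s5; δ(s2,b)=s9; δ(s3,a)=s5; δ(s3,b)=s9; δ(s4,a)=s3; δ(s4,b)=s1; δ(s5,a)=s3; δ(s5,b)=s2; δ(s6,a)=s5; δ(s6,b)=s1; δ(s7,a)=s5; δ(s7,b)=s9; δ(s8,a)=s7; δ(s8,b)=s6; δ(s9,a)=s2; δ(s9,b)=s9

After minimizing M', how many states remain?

All states are reachable from the start state.
Initial partition by acceptance: {s1,s4,s5,s8,s9} | {s0,s2,s3,s6,s7}.
Refine {s1,s4,s5,s8,s9} on symbol b: members go to different blocks, giving {s1,s4,s9} and {s5,s8}.
Stable partition: {s1,s4,s9} | {s0,s2,s3,s6,s7} | {s5,s8} — 3 equivalence classes.

3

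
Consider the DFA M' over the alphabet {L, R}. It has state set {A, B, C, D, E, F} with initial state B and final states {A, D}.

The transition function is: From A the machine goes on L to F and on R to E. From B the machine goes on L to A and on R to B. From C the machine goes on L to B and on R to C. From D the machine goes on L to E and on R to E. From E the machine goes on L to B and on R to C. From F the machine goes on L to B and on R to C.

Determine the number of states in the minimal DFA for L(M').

3

First remove the unreachable states {D}; 5 states remain.
Initial partition by acceptance: {A} | {B,C,E,F}.
On input L, block {B,C,E,F} splits into {C,E,F} and {B}.
Stable partition: {A} | {C,E,F} | {B} — 3 equivalence classes.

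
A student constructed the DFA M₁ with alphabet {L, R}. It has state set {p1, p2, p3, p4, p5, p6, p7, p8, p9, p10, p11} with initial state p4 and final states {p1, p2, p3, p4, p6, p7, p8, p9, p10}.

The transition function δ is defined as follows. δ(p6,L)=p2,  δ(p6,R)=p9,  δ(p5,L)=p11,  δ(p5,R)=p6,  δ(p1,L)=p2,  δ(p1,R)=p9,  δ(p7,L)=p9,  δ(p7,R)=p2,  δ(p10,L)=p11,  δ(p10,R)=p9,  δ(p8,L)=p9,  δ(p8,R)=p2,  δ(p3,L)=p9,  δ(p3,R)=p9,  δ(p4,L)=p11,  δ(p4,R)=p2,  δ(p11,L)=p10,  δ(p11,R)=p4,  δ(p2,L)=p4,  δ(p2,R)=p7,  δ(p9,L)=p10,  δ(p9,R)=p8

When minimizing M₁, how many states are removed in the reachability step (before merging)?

Starting at p4 and following transitions, the reachable set is {p2, p4, p7, p8, p9, p10, p11}. That leaves p1, p3, p5, p6 unreachable — 4 in total.

4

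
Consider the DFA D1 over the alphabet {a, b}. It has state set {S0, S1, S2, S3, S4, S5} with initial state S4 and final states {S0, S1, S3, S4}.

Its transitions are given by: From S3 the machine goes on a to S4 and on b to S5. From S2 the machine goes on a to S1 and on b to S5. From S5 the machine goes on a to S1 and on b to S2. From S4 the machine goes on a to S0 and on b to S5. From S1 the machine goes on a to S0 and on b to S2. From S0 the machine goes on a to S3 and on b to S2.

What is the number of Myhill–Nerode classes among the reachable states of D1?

Start with accepting vs non-accepting: {S0,S1,S3,S4} | {S2,S5}.
The partition is now stable with 2 blocks: {S0,S1,S3,S4} | {S2,S5}.

2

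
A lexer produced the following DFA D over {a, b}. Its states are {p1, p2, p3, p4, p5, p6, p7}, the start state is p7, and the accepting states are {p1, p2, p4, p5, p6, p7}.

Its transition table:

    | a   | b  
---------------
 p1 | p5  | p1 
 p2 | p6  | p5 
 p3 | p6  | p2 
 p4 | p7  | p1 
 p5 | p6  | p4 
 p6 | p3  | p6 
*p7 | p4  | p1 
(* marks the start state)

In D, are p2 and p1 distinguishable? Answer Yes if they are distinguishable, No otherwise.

Start with accepting vs non-accepting: {p1,p2,p4,p5,p6,p7} | {p3}.
Refine {p1,p2,p4,p5,p6,p7} on symbol a: members go to different blocks, giving {p1,p2,p4,p5,p7} and {p6}.
On input a, block {p1,p2,p4,p5,p7} splits into {p1,p4,p7} and {p2,p5}.
On input a, block {p1,p4,p7} splits into {p4,p7} and {p1}.
Refine {p2,p5} on symbol b: members go to different blocks, giving {p2} and {p5}.
Stable partition: {p4,p7} | {p3} | {p6} | {p2} | {p1} | {p5} — 6 equivalence classes.
p2 and p1 end up in different blocks, so they are distinguishable. For instance, the string 'aa' is accepted from only p1.

Yes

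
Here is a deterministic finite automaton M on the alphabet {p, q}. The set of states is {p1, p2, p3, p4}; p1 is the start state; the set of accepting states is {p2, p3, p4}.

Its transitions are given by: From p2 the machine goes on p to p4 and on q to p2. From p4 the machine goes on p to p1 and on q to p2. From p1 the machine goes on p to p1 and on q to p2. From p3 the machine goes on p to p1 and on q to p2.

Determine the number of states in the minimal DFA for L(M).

Reachable states from the start: {p1,p2,p4}. Unreachable: {p3} — drop them.
Start with accepting vs non-accepting: {p2,p4} | {p1}.
Refine {p2,p4} on symbol p: members go to different blocks, giving {p2} and {p4}.
Stable partition: {p2} | {p1} | {p4} — 3 equivalence classes.

3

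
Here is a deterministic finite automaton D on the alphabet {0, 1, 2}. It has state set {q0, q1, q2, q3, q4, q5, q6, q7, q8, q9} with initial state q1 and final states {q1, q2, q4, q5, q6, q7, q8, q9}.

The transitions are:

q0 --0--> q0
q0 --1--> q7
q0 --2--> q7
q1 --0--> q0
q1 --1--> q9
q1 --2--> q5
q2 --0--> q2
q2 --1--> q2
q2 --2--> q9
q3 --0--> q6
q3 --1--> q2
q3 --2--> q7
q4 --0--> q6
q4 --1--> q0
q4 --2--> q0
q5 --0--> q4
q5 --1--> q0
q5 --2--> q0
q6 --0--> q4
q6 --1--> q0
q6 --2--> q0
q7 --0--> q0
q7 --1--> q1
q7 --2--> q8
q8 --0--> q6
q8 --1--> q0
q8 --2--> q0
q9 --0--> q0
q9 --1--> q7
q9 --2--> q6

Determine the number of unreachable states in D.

2

BFS from q1 reaches {q0, q1, q4, q5, q6, q7, q8, q9}; the 2 state(s) q2, q3 are never visited.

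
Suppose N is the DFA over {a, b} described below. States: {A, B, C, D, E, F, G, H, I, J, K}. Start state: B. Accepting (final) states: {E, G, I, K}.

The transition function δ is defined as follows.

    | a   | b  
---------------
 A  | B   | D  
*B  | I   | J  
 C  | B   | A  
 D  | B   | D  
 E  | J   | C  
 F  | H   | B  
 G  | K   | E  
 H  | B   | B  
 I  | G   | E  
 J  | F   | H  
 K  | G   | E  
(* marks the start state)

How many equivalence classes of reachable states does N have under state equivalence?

Start with accepting vs non-accepting: {E,G,I,K} | {A,B,C,D,F,H,J}.
Refine {E,G,I,K} on symbol a: members go to different blocks, giving {G,I,K} and {E}.
Split {A,B,C,D,F,H,J} by δ(·,a) → {A,C,D,F,H,J} and {B}.
On input a, block {A,C,D,F,H,J} splits into {A,C,D,H} and {F,J}.
Refine {A,C,D,H} on symbol b: members go to different blocks, giving {A,C,D} and {H}.
On input a, block {F,J} splits into {F} and {J}.
No further refinement is possible. Final partition (7 blocks): {G,I,K} | {A,C,D} | {E} | {B} | {F} | {H} | {J}.

7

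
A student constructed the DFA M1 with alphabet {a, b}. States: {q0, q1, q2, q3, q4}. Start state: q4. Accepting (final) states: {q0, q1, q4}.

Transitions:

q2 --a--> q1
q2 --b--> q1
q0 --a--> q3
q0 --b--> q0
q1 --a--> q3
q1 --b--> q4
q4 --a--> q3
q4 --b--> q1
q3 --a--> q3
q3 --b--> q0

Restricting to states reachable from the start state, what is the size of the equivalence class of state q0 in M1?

Reachable states from the start: {q0,q1,q3,q4}. Unreachable: {q2} — drop them.
P0 = {q0,q1,q4} | {q3}.
The partition is now stable with 2 blocks: {q0,q1,q4} | {q3}.
The equivalence class containing q0 is {q0,q1,q4}, of size 3.

3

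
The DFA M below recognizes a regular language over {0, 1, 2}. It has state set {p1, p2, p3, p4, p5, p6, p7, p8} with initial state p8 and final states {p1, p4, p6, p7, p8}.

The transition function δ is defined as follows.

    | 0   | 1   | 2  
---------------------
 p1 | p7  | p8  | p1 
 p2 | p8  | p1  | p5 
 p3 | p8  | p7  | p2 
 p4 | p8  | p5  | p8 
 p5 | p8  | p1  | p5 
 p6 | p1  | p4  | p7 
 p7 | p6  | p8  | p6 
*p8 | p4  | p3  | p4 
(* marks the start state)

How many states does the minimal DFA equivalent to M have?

3

P0 = {p1,p4,p6,p7,p8} | {p2,p3,p5}.
Refine {p1,p4,p6,p7,p8} on symbol 1: members go to different blocks, giving {p1,p6,p7} and {p4,p8}.
No further refinement is possible. Final partition (3 blocks): {p1,p6,p7} | {p2,p3,p5} | {p4,p8}.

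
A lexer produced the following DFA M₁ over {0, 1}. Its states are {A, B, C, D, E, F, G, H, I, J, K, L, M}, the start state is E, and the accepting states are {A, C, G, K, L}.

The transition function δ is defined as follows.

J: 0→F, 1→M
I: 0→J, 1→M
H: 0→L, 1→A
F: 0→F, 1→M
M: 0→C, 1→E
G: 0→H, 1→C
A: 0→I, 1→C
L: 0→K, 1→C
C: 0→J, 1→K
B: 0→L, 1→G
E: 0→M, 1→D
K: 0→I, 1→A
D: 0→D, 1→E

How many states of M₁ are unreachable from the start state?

4

No path from E leads to B, G, H, L; the other 9 states are all reachable.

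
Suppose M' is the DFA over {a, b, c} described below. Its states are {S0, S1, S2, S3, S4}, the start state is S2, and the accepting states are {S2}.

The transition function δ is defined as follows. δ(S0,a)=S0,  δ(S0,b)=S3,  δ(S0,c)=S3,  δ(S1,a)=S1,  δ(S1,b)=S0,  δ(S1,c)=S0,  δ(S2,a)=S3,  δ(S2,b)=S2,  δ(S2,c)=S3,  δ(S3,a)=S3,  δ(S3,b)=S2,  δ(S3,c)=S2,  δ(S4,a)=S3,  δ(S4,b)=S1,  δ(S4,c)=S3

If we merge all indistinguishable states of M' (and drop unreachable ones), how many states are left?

States {S0,S1,S4} cannot be reached from the start state, so discard them.
Initial partition by acceptance: {S2} | {S3}.
No further refinement is possible. Final partition (2 blocks): {S2} | {S3}.

2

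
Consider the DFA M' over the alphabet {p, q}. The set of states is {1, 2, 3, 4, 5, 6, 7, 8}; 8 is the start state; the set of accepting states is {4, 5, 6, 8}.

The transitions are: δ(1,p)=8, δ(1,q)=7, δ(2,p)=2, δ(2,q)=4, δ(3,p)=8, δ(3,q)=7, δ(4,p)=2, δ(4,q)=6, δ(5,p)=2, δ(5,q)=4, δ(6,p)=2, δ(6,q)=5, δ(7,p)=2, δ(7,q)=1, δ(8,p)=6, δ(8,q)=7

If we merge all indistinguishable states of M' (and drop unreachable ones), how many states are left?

States {3} cannot be reached from the start state, so discard them.
Start with accepting vs non-accepting: {4,5,6,8} | {1,2,7}.
On input p, block {4,5,6,8} splits into {4,5,6} and {8}.
Split {1,2,7} by δ(·,p) → {2,7} and {1}.
Refine {2,7} on symbol q: members go to different blocks, giving {2} and {7}.
The partition is now stable with 5 blocks: {4,5,6} | {2} | {8} | {1} | {7}.

5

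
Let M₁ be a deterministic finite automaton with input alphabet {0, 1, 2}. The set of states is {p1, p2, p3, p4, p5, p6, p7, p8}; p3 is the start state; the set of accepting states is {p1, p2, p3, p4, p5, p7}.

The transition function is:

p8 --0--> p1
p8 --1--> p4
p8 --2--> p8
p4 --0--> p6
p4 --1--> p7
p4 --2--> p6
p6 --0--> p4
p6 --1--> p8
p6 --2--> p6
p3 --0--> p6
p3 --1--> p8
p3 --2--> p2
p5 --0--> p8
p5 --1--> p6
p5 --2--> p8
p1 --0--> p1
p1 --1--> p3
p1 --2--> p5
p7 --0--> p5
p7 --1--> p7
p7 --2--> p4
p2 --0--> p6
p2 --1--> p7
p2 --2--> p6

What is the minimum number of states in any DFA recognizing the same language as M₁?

All states are reachable from the start state.
Start with accepting vs non-accepting: {p1,p2,p3,p4,p5,p7} | {p6,p8}.
On input 0, block {p1,p2,p3,p4,p5,p7} splits into {p2,p3,p4,p5} and {p1,p7}.
Refine {p2,p3,p4,p5} on symbol 1: members go to different blocks, giving {p2,p4} and {p3,p5}.
Split {p6,p8} by δ(·,0) → {p6} and {p8}.
Refine {p1,p7} on symbol 0: members go to different blocks, giving {p1} and {p7}.
Split {p3,p5} by δ(·,0) → {p3} and {p5}.
Stable partition: {p2,p4} | {p6} | {p1} | {p3} | {p8} | {p7} | {p5} — 7 equivalence classes.

7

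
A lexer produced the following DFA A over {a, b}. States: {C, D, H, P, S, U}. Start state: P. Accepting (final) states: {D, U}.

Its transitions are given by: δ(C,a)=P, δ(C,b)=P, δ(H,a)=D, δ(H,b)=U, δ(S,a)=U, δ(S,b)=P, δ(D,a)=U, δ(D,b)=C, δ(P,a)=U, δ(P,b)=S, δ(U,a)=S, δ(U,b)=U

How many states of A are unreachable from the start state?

No path from P leads to C, D, H; the other 3 states are all reachable.

3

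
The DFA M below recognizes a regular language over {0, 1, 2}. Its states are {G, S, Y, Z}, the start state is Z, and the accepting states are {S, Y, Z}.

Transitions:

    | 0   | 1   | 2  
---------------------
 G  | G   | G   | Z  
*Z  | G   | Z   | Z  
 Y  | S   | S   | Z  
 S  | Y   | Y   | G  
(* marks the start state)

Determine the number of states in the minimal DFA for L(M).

States {S,Y} cannot be reached from the start state, so discard them.
Initial partition by acceptance: {Z} | {G}.
Stable partition: {Z} | {G} — 2 equivalence classes.

2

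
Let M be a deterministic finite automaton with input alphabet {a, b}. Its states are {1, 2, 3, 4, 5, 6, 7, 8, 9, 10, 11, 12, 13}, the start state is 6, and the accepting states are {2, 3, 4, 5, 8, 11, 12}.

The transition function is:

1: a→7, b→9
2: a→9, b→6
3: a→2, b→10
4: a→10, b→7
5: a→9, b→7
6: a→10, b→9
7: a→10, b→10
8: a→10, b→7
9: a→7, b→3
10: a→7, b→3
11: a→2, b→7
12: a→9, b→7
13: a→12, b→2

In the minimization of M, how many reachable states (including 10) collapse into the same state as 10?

First remove the unreachable states {1,4,5,8,11,12,13}; 6 states remain.
Initial partition by acceptance: {2,3} | {6,7,9,10}.
On input a, block {2,3} splits into {2} and {3}.
Split {6,7,9,10} by δ(·,b) → {6,7} and {9,10}.
No further refinement is possible. Final partition (4 blocks): {2} | {6,7} | {3} | {9,10}.
State 10 belongs to the block {9,10}, which has 2 states.

2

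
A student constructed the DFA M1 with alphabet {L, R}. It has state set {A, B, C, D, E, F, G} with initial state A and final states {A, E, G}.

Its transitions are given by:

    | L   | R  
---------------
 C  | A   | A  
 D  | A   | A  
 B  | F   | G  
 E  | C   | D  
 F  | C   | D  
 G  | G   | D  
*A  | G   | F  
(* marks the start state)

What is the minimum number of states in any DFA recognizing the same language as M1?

4

States {B,E} cannot be reached from the start state, so discard them.
Start with accepting vs non-accepting: {A,G} | {C,D,F}.
Split {C,D,F} by δ(·,L) → {C,D} and {F}.
On input R, block {A,G} splits into {A} and {G}.
Stable partition: {A} | {C,D} | {F} | {G} — 4 equivalence classes.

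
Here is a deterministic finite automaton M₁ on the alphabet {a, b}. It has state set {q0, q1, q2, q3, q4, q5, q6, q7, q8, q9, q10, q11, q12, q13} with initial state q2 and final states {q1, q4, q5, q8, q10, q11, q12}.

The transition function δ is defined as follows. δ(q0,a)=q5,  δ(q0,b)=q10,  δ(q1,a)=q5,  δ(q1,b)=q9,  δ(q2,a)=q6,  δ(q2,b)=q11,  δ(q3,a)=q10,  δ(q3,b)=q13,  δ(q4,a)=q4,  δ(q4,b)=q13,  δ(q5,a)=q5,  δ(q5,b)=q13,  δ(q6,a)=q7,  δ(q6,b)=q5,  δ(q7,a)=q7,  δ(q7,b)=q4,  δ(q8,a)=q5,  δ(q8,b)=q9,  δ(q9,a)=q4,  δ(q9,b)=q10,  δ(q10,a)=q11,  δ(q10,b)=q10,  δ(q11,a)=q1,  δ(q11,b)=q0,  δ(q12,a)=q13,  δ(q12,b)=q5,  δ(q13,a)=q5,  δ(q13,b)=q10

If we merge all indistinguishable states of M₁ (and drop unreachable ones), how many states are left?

States {q3,q8,q12} cannot be reached from the start state, so discard them.
Start with accepting vs non-accepting: {q1,q4,q5,q10,q11} | {q0,q2,q6,q7,q9,q13}.
Refine {q1,q4,q5,q10,q11} on symbol b: members go to different blocks, giving {q1,q4,q5,q11} and {q10}.
Split {q0,q2,q6,q7,q9,q13} by δ(·,a) → {q0,q9,q13} and {q2,q6,q7}.
Stable partition: {q1,q4,q5,q11} | {q0,q9,q13} | {q10} | {q2,q6,q7} — 4 equivalence classes.

4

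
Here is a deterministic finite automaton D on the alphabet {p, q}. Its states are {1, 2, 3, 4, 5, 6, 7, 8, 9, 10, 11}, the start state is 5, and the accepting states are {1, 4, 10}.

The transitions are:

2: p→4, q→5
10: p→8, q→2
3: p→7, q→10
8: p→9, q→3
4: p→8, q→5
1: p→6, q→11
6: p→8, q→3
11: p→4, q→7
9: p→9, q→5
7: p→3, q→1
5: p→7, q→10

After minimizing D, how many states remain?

P0 = {1,4,10} | {2,3,5,6,7,8,9,11}.
Split {2,3,5,6,7,8,9,11} by δ(·,p) → {3,5,6,7,8,9} and {2,11}.
On input q, block {1,4,10} splits into {1,10} and {4}.
On input q, block {3,5,6,7,8,9} splits into {3,5,7} and {6,8,9}.
Stable partition: {1,10} | {3,5,7} | {2,11} | {4} | {6,8,9} — 5 equivalence classes.

5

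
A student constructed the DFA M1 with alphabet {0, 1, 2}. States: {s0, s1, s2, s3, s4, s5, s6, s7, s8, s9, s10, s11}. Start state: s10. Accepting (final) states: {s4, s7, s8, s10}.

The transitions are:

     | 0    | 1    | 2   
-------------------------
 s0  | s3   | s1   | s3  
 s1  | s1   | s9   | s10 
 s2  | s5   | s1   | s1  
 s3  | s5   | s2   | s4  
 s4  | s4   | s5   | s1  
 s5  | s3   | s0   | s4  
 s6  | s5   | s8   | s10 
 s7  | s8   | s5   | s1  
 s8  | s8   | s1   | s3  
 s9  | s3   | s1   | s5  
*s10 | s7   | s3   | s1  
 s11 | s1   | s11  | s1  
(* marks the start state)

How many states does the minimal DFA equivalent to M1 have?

States {s6,s11} cannot be reached from the start state, so discard them.
P0 = {s4,s7,s8,s10} | {s0,s1,s2,s3,s5,s9}.
Refine {s0,s1,s2,s3,s5,s9} on symbol 2: members go to different blocks, giving {s0,s2,s9} and {s1,s3,s5}.
No further refinement is possible. Final partition (3 blocks): {s4,s7,s8,s10} | {s0,s2,s9} | {s1,s3,s5}.

3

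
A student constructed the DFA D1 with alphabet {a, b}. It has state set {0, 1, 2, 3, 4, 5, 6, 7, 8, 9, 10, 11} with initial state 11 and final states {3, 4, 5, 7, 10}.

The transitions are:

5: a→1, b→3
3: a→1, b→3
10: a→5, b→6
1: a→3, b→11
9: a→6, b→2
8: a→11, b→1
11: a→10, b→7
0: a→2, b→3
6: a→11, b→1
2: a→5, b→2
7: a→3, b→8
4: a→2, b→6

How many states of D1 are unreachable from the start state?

4

BFS from 11 reaches {1, 3, 5, 6, 7, 8, 10, 11}; the 4 state(s) 0, 2, 4, 9 are never visited.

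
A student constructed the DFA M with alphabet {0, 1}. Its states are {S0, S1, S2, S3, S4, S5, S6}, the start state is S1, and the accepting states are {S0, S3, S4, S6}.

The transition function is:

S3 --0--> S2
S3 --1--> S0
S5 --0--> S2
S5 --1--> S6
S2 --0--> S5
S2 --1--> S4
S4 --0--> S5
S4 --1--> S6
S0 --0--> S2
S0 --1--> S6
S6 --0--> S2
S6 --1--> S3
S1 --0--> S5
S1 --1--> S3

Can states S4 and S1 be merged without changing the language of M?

No

All states are reachable from the start state.
Initial partition by acceptance: {S0,S3,S4,S6} | {S1,S2,S5}.
Stable partition: {S0,S3,S4,S6} | {S1,S2,S5} — 2 equivalence classes.
S4 and S1 end up in different blocks, so they are distinguishable. For instance, the string 'ε' is accepted from only S4.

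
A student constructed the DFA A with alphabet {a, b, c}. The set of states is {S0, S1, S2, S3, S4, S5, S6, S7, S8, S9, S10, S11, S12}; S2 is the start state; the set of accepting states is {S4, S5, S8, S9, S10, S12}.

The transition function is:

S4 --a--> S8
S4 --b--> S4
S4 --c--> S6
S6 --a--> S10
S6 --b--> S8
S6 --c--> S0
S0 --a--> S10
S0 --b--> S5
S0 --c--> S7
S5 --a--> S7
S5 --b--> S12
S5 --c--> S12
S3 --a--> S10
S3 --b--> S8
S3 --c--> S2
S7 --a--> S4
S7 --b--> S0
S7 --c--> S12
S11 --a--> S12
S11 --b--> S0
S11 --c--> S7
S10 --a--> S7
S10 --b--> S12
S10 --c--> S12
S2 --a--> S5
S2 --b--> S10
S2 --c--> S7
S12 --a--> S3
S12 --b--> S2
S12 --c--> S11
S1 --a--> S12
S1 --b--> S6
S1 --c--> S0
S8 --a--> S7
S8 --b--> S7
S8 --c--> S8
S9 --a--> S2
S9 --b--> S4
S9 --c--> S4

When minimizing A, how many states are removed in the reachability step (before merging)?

BFS from S2 reaches {S0, S2, S3, S4, S5, S6, S7, S8, S10, S11, S12}; the 2 state(s) S1, S9 are never visited.

2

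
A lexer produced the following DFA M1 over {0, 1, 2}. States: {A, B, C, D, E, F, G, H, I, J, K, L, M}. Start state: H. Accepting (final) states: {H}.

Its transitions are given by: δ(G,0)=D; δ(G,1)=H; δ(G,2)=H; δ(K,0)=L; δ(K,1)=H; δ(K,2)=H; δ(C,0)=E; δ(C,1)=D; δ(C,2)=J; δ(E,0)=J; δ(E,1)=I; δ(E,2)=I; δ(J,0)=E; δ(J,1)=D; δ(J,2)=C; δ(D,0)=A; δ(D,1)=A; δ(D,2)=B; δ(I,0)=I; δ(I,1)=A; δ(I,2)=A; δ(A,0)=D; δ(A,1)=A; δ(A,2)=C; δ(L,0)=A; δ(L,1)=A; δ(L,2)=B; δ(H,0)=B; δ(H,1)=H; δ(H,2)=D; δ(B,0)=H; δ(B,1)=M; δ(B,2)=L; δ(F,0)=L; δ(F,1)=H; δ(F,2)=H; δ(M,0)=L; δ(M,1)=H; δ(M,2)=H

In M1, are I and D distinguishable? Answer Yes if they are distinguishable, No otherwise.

Yes

First remove the unreachable states {F,G,K}; 10 states remain.
Start with accepting vs non-accepting: {H} | {A,B,C,D,E,I,J,L,M}.
On input 0, block {A,B,C,D,E,I,J,L,M} splits into {A,C,D,E,I,J,L,M} and {B}.
Split {A,C,D,E,I,J,L,M} by δ(·,1) → {A,C,D,E,I,J,L} and {M}.
Refine {A,C,D,E,I,J,L} on symbol 2: members go to different blocks, giving {A,C,E,I,J} and {D,L}.
Split {A,C,E,I,J} by δ(·,0) → {C,E,I,J} and {A}.
On input 1, block {C,E,I,J} splits into {C,J} and {E} and {I}.
Stable partition: {H} | {C,J} | {B} | {M} | {D,L} | {A} | {E} | {I} — 8 equivalence classes.
I and D end up in different blocks, so they are distinguishable. For instance, the string '20' is accepted from only D.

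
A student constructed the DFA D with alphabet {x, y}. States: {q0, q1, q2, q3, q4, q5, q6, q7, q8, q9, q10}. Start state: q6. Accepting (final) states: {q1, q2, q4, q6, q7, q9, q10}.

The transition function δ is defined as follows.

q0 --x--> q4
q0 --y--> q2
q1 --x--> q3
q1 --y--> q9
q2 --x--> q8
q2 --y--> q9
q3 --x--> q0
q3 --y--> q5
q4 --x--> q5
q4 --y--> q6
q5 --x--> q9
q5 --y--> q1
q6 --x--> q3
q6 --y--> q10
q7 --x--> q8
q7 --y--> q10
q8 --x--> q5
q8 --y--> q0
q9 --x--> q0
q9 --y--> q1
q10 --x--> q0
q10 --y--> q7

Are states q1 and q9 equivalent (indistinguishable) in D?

P0 = {q1,q2,q4,q6,q7,q9,q10} | {q0,q3,q5,q8}.
On input x, block {q0,q3,q5,q8} splits into {q0,q5} and {q3,q8}.
Refine {q1,q2,q4,q6,q7,q9,q10} on symbol x: members go to different blocks, giving {q1,q2,q6,q7} and {q4,q9,q10}.
Stable partition: {q1,q2,q6,q7} | {q0,q5} | {q3,q8} | {q4,q9,q10} — 4 equivalence classes.
q1 and q9 end up in different blocks, so they are distinguishable. For instance, the string 'xx' is accepted from only q9.

No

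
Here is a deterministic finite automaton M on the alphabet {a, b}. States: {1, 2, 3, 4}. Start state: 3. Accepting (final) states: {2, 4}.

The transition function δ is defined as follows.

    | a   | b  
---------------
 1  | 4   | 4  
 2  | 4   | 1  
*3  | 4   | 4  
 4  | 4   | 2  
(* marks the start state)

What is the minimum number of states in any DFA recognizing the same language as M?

All states are reachable from the start state.
P0 = {2,4} | {1,3}.
On input b, block {2,4} splits into {2} and {4}.
Stable partition: {2} | {1,3} | {4} — 3 equivalence classes.

3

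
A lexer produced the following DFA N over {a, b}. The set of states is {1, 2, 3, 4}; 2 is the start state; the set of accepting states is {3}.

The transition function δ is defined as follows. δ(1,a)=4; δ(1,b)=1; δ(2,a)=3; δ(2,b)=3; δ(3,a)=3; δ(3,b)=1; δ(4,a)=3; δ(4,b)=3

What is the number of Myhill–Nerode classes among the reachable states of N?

3

Every state is reachable, so we keep all 4.
Initial partition by acceptance: {3} | {1,2,4}.
Refine {1,2,4} on symbol a: members go to different blocks, giving {2,4} and {1}.
No further refinement is possible. Final partition (3 blocks): {3} | {2,4} | {1}.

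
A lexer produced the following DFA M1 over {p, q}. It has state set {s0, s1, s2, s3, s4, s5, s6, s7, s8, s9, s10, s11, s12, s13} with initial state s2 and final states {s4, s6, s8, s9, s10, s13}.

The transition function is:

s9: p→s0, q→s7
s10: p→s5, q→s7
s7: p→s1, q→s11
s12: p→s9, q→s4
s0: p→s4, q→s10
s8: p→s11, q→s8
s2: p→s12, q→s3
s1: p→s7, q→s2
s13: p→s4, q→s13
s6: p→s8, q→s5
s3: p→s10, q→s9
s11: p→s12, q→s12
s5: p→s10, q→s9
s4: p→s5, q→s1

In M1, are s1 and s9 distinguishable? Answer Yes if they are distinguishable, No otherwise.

Yes

First remove the unreachable states {s6,s8,s13}; 11 states remain.
P0 = {s4,s9,s10} | {s0,s1,s2,s3,s5,s7,s11,s12}.
On input p, block {s0,s1,s2,s3,s5,s7,s11,s12} splits into {s0,s3,s5,s12} and {s1,s2,s7,s11}.
Split {s1,s2,s7,s11} by δ(·,p) → {s1,s7} and {s2,s11}.
Stable partition: {s4,s9,s10} | {s0,s3,s5,s12} | {s1,s7} | {s2,s11} — 4 equivalence classes.
s1 and s9 end up in different blocks, so they are distinguishable. For instance, the string 'ε' is accepted from only s9.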